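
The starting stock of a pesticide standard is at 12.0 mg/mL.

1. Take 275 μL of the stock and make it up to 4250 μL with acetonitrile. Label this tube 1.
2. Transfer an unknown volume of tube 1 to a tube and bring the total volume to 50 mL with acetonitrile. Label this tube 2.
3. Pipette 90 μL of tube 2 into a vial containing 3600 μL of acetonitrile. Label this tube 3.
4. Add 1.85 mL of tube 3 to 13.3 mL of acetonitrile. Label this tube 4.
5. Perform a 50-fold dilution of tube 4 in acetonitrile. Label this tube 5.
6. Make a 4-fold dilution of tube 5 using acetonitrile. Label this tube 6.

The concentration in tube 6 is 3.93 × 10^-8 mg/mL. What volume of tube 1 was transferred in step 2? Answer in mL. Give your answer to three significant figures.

0.170 mL

Step 1: 275 μL brought to 4250 μL → factor 4250/275 = 15.455
Step 2: v brought to 50 mL → factor = 50 mL/v
Step 3: 90 μL + 3600 μL = 3690 μL total → factor 3690/90 = 41
Step 4: 1.85 mL + 13.3 mL = 15.15 mL total → factor 15.15/1.85 = 8.1892
Step 5: 50-fold → factor 50
Step 6: 4-fold → factor 4
Product of known-step factors = 1.0378 × 10^6
Overall factor = 12.0 mg/mL / (3.93 × 10^-8 mg/mL) = 3.0534 × 10^8
Step-2 factor = 3.0534 × 10^8 / 1.0378 × 10^6 = 294.22
v = 50 mL / 294.22 = 0.170 mL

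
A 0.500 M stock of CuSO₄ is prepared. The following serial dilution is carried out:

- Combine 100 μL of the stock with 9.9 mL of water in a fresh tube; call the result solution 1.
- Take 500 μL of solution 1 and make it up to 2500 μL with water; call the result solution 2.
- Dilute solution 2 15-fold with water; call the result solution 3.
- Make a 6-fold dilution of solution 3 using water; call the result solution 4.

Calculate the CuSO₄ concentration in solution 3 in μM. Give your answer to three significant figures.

66.7 μM

Step 1: 100 μL + 9.9 mL = 10000 μL total → factor 10000/100 = 100
Step 2: 500 μL brought to 2500 μL → factor 2500/500 = 5
Step 3: 15-fold → factor 15
Dilution factor through solution 3 = 100 × 5 × 15 = 7500
[solution 3] = 0.500 M / 7500 = 6.667 × 10^-5 M = 66.7 μM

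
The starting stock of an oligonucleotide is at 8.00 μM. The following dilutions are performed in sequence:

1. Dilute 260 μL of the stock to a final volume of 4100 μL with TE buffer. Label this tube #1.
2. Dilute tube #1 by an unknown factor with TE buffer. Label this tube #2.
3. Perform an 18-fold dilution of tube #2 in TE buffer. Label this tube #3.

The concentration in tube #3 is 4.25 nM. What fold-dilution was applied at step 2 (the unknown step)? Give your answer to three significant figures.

6.63-fold

Step 1: 260 μL brought to 4100 μL → factor 4100/260 = 15.769
Step 2: unknown factor x
Step 3: 18-fold → factor 18
Product of known-step factors = 283.85
Overall factor = 8.00 μM / (4.25 nM) = 1882.4
x = 1882.4 / 283.85 = 6.63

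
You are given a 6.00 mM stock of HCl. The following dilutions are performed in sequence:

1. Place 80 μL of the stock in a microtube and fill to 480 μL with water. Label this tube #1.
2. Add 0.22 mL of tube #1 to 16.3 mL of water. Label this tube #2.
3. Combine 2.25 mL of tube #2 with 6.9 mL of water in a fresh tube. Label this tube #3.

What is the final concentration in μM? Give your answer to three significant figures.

Step 1: 80 μL brought to 480 μL → factor 480/80 = 6
Step 2: 0.22 mL + 16.3 mL = 16.52 mL total → factor 16.52/0.22 = 75.091
Step 3: 2.25 mL + 6.9 mL = 9.15 mL total → factor 9.15/2.25 = 4.0667
Overall dilution factor = 6 × 75.091 × 4.0667 = 1832.2
Final = 6.00 mM / 1832.2 = 0.003275 mM = 3.27 μM

3.27 μM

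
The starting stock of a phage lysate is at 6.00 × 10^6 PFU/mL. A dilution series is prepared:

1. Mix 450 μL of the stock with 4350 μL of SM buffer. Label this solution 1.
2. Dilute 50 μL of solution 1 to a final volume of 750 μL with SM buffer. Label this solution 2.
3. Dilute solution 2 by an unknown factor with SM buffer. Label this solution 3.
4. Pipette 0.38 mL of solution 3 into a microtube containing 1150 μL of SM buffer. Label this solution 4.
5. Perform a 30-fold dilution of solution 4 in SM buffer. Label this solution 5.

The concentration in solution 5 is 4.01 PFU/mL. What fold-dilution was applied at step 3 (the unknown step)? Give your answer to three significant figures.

Step 1: 450 μL + 4350 μL = 4800 μL total → factor 4800/450 = 10.667
Step 2: 50 μL brought to 750 μL → factor 750/50 = 15
Step 3: unknown factor x
Step 4: 0.38 mL + 1150 μL = 1.53 mL total → factor 1.53/0.38 = 4.0263
Step 5: 30-fold → factor 30
Product of known-step factors = 19326
Overall factor = 6.00 × 10^6 PFU/mL / (4.01 PFU/mL) = 1.4963 × 10^6
x = 1.4963 × 10^6 / 19326 = 77.4

77.4-fold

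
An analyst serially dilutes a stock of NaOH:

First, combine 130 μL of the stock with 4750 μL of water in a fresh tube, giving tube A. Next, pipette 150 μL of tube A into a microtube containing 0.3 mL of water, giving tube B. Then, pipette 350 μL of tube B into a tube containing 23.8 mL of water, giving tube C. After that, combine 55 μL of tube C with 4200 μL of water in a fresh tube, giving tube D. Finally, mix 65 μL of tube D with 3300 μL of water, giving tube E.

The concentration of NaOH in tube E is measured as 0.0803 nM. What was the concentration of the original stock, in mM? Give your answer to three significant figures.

Step 1: 130 μL + 4750 μL = 4880 μL total → factor 4880/130 = 37.538
Step 2: 150 μL + 0.3 mL = 450 μL total → factor 450/150 = 3
Step 3: 350 μL + 23.8 mL = 24150 μL total → factor 24150/350 = 69
Step 4: 55 μL + 4200 μL = 4255 μL total → factor 4255/55 = 77.364
Step 5: 65 μL + 3300 μL = 3365 μL total → factor 3365/65 = 51.769
Overall dilution factor = 37.538 × 3 × 69 × 77.364 × 51.769 = 3.1121 × 10^7
Stock = 0.0803 nM × 3.1121 × 10^7 = 2.499 × 10^6 nM = 2.50 mM

2.50 mM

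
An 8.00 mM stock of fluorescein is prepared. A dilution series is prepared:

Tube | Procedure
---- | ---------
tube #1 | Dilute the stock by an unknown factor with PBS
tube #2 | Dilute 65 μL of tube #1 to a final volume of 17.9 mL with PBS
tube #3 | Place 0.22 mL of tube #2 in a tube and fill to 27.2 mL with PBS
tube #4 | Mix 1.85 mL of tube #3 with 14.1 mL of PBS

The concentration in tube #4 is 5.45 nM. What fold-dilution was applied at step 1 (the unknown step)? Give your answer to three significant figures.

Step 1: unknown factor x
Step 2: 65 μL brought to 17.9 mL → factor 17900/65 = 275.38
Step 3: 0.22 mL brought to 27.2 mL → factor 27.2/0.22 = 123.64
Step 4: 1.85 mL + 14.1 mL = 15.95 mL total → factor 15.95/1.85 = 8.6216
Product of known-step factors = 2.9355 × 10^5
Overall factor = 8.00 mM / (5.45 nM) = 1.4679 × 10^6
x = 1.4679 × 10^6 / 2.9355 × 10^5 = 5.00

5.00-fold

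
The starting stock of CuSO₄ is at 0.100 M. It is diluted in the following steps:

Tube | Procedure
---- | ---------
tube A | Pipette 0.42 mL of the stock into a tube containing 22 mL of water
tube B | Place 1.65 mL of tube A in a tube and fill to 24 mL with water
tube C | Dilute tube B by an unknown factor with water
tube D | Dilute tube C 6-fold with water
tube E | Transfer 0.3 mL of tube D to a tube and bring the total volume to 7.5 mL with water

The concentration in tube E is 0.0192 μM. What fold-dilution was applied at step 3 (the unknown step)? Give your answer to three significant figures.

44.7-fold

Step 1: 0.42 mL + 22 mL = 22.42 mL total → factor 22.42/0.42 = 53.381
Step 2: 1.65 mL brought to 24 mL → factor 24/1.65 = 14.545
Step 3: unknown factor x
Step 4: 6-fold → factor 6
Step 5: 0.3 mL brought to 7.5 mL → factor 7.5/0.3 = 25
Product of known-step factors = 1.1647 × 10^5
Overall factor = 0.100 M / (0.0192 μM) = 5.2083 × 10^6
x = 5.2083 × 10^6 / 1.1647 × 10^5 = 44.7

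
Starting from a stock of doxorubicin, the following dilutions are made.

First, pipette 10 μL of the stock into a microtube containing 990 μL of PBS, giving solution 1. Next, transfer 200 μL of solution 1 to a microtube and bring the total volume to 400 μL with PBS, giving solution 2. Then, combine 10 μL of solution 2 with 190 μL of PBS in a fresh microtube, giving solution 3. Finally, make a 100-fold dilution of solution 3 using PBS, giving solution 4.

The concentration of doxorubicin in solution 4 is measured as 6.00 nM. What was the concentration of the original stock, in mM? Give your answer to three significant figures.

2.40 mM

Step 1: 10 μL + 990 μL = 1000 μL total → factor 1000/10 = 100
Step 2: 200 μL brought to 400 μL → factor 400/200 = 2
Step 3: 10 μL + 190 μL = 200 μL total → factor 200/10 = 20
Step 4: 100-fold → factor 100
Overall dilution factor = 100 × 2 × 20 × 100 = 4 × 10^5
Stock = 6.00 nM × 4 × 10^5 = 2.400 × 10^6 nM = 2.40 mM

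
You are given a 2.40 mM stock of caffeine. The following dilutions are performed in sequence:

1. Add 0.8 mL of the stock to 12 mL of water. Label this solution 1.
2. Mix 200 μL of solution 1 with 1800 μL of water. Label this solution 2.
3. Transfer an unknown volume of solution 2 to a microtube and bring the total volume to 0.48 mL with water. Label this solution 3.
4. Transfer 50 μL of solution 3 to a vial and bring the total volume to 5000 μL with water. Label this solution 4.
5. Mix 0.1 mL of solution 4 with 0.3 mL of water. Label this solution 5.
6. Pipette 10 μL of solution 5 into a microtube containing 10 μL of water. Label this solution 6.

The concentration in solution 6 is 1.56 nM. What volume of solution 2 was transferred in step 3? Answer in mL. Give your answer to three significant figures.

0.0399 mL

Step 1: 0.8 mL + 12 mL = 12.8 mL total → factor 12.8/0.8 = 16
Step 2: 200 μL + 1800 μL = 2000 μL total → factor 2000/200 = 10
Step 3: v brought to 0.48 mL → factor = 0.48 mL/v
Step 4: 50 μL brought to 5000 μL → factor 5000/50 = 100
Step 5: 0.1 mL + 0.3 mL = 0.4 mL total → factor 0.4/0.1 = 4
Step 6: 10 μL + 10 μL = 20 μL total → factor 20/10 = 2
Product of known-step factors = 1.28 × 10^5
Overall factor = 2.40 mM / (1.56 nM) = 1.5385 × 10^6
Step-3 factor = 1.5385 × 10^6 / 1.28 × 10^5 = 12.019
v = 0.48 mL / 12.019 = 0.0399 mL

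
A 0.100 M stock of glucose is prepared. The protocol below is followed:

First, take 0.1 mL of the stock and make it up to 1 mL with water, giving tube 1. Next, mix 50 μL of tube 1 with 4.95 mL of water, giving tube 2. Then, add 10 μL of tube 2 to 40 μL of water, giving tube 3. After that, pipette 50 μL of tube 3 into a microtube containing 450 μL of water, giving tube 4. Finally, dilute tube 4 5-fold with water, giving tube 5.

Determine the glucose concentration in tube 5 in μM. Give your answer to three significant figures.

Step 1: 0.1 mL brought to 1 mL → factor 1/0.1 = 10
Step 2: 50 μL + 4.95 mL = 5000 μL total → factor 5000/50 = 100
Step 3: 10 μL + 40 μL = 50 μL total → factor 50/10 = 5
Step 4: 50 μL + 450 μL = 500 μL total → factor 500/50 = 10
Step 5: 5-fold → factor 5
Overall dilution factor = 10 × 100 × 5 × 10 × 5 = 2.5 × 10^5
Final = 0.100 M / 2.5 × 10^5 = 4.000 × 10^-7 M = 0.400 μM

0.400 μM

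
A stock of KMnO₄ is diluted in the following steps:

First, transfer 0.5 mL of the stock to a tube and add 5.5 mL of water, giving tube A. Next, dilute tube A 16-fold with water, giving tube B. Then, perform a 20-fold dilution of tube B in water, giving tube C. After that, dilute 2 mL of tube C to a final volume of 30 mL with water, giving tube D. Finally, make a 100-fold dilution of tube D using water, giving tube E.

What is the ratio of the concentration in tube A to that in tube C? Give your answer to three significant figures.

320

Step 1: 0.5 mL + 5.5 mL = 6 mL total → factor 6/0.5 = 12
Step 2: 16-fold → factor 16
Step 3: 20-fold → factor 20
Dilution factor to tube A = 12; to tube C = 3840
[tube A]/[tube C] = (factor to tube C)/(factor to tube A) = 3840/12 = 320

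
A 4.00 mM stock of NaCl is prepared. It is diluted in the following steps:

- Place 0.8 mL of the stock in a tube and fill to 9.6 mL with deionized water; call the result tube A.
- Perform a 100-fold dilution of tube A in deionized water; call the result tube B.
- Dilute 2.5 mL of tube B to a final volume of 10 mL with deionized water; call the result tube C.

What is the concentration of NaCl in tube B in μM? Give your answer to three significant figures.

Step 1: 0.8 mL brought to 9.6 mL → factor 9.6/0.8 = 12
Step 2: 100-fold → factor 100
Dilution factor through tube B = 12 × 100 = 1200
[tube B] = 4.00 mM / 1200 = 0.003333 mM = 3.33 μM

3.33 μM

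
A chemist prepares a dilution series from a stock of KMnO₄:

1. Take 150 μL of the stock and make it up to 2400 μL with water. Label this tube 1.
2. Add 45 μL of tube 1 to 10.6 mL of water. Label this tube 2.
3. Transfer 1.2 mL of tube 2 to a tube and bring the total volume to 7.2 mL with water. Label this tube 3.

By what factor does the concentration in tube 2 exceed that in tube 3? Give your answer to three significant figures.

Step 1: 150 μL brought to 2400 μL → factor 2400/150 = 16
Step 2: 45 μL + 10.6 mL = 10645 μL total → factor 10645/45 = 236.56
Step 3: 1.2 mL brought to 7.2 mL → factor 7.2/1.2 = 6
Dilution factor to tube 2 = 3784.9; to tube 3 = 22709
[tube 2]/[tube 3] = (factor to tube 3)/(factor to tube 2) = 22709/3784.9 = 6.00

6.00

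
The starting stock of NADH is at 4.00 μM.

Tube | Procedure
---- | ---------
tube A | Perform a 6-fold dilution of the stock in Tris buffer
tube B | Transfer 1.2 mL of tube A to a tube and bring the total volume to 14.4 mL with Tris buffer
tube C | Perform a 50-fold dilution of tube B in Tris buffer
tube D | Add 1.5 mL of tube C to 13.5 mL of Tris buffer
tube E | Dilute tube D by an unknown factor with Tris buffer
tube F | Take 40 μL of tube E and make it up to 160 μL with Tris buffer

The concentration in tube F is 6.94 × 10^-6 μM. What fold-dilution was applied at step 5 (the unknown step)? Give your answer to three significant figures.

Step 1: 6-fold → factor 6
Step 2: 1.2 mL brought to 14.4 mL → factor 14.4/1.2 = 12
Step 3: 50-fold → factor 50
Step 4: 1.5 mL + 13.5 mL = 15 mL total → factor 15/1.5 = 10
Step 5: unknown factor x
Step 6: 40 μL brought to 160 μL → factor 160/40 = 4
Product of known-step factors = 1.44 × 10^5
Overall factor = 4.00 μM / (6.94 × 10^-6 μM) = 5.7637 × 10^5
x = 5.7637 × 10^5 / 1.44 × 10^5 = 4.00

4.00-fold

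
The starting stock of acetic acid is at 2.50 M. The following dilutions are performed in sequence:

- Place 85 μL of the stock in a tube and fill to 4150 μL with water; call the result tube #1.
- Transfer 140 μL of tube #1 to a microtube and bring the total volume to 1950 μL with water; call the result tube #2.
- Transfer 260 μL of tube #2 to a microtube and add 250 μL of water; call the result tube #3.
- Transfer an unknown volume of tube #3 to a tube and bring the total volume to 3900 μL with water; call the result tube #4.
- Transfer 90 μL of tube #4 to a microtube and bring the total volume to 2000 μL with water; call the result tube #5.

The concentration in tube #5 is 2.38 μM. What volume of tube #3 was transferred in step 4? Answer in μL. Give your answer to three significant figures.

Step 1: 85 μL brought to 4150 μL → factor 4150/85 = 48.824
Step 2: 140 μL brought to 1950 μL → factor 1950/140 = 13.929
Step 3: 260 μL + 250 μL = 510 μL total → factor 510/260 = 1.9615
Step 4: v brought to 3900 μL → factor = 3900 μL/v
Step 5: 90 μL brought to 2000 μL → factor 2000/90 = 22.222
Product of known-step factors = 29643
Overall factor = 2.50 M / (2.38 μM) = 1.0504 × 10^6
Step-4 factor = 1.0504 × 10^6 / 29643 = 35.436
v = 3900 μL / 35.436 = 110 μL

110 μL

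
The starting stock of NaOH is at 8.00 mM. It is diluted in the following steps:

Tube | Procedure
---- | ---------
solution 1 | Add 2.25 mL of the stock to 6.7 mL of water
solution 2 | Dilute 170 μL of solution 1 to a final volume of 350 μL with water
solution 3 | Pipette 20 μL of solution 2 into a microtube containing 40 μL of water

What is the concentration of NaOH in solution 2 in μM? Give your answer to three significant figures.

Step 1: 2.25 mL + 6.7 mL = 8.95 mL total → factor 8.95/2.25 = 3.9778
Step 2: 170 μL brought to 350 μL → factor 350/170 = 2.0588
Dilution factor through solution 2 = 3.9778 × 2.0588 = 8.1895
[solution 2] = 8.00 mM / 8.1895 = 0.9769 mM = 977 μM

977 μM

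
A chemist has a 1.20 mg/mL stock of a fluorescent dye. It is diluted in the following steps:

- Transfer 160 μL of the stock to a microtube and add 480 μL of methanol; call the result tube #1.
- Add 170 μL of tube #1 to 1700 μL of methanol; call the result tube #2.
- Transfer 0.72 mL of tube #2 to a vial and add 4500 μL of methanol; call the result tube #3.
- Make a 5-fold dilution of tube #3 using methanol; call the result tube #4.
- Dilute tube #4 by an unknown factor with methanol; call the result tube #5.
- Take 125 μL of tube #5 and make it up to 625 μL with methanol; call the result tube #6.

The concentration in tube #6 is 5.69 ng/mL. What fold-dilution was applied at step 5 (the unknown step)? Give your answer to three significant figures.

26.4-fold

Step 1: 160 μL + 480 μL = 640 μL total → factor 640/160 = 4
Step 2: 170 μL + 1700 μL = 1870 μL total → factor 1870/170 = 11
Step 3: 0.72 mL + 4500 μL = 5.22 mL total → factor 5.22/0.72 = 7.25
Step 4: 5-fold → factor 5
Step 5: unknown factor x
Step 6: 125 μL brought to 625 μL → factor 625/125 = 5
Product of known-step factors = 7975
Overall factor = 1.20 mg/mL / (5.69 ng/mL) = 2.109 × 10^5
x = 2.109 × 10^5 / 7975 = 26.4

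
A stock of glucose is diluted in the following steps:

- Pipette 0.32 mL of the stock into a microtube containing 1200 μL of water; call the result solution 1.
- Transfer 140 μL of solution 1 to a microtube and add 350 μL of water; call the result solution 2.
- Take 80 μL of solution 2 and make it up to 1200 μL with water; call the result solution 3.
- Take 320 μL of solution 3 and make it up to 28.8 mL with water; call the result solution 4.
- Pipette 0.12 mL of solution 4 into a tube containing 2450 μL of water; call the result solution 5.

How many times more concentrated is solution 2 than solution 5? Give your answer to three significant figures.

Step 1: 0.32 mL + 1200 μL = 1.52 mL total → factor 1.52/0.32 = 4.75
Step 2: 140 μL + 350 μL = 490 μL total → factor 490/140 = 3.5
Step 3: 80 μL brought to 1200 μL → factor 1200/80 = 15
Step 4: 320 μL brought to 28.8 mL → factor 28800/320 = 90
Step 5: 0.12 mL + 2450 μL = 2.57 mL total → factor 2.57/0.12 = 21.417
Dilution factor to solution 2 = 16.625; to solution 5 = 4.8067 × 10^5
[solution 2]/[solution 5] = (factor to solution 5)/(factor to solution 2) = 4.8067 × 10^5/16.625 = 2.89 × 10^4

2.89 × 10^4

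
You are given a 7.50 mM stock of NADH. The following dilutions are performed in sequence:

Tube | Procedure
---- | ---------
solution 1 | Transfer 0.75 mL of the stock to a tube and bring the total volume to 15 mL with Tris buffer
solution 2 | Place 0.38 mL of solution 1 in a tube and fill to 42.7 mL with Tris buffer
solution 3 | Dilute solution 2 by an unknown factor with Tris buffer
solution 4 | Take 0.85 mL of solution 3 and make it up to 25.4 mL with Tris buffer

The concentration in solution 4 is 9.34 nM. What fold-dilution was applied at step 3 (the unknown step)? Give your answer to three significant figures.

Step 1: 0.75 mL brought to 15 mL → factor 15/0.75 = 20
Step 2: 0.38 mL brought to 42.7 mL → factor 42.7/0.38 = 112.37
Step 3: unknown factor x
Step 4: 0.85 mL brought to 25.4 mL → factor 25.4/0.85 = 29.882
Product of known-step factors = 67157
Overall factor = 7.50 mM / (9.34 nM) = 8.03 × 10^5
x = 8.03 × 10^5 / 67157 = 12.0

12.0-fold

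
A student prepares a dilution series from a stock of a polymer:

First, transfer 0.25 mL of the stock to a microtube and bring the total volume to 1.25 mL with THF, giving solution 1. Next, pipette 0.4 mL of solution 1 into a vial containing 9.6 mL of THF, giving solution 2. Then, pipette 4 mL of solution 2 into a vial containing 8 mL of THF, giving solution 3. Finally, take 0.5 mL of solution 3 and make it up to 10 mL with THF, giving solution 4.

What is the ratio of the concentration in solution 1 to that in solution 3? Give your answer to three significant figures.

75.0

Step 1: 0.25 mL brought to 1.25 mL → factor 1.25/0.25 = 5
Step 2: 0.4 mL + 9.6 mL = 10 mL total → factor 10/0.4 = 25
Step 3: 4 mL + 8 mL = 12 mL total → factor 12/4 = 3
Dilution factor to solution 1 = 5; to solution 3 = 375
[solution 1]/[solution 3] = (factor to solution 3)/(factor to solution 1) = 375/5 = 75.0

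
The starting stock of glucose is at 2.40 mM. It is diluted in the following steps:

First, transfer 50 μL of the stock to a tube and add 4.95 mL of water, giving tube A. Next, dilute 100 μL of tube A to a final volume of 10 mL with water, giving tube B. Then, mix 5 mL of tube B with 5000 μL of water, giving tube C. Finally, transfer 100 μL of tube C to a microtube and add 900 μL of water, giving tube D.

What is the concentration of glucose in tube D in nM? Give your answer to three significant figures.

Step 1: 50 μL + 4.95 mL = 5000 μL total → factor 5000/50 = 100
Step 2: 100 μL brought to 10 mL → factor 10000/100 = 100
Step 3: 5 mL + 5000 μL = 10 mL total → factor 10/5 = 2
Step 4: 100 μL + 900 μL = 1000 μL total → factor 1000/100 = 10
Overall dilution factor = 100 × 100 × 2 × 10 = 2 × 10^5
Final = 2.40 mM / 2 × 10^5 = 1.200 × 10^-5 mM = 12.0 nM

12.0 nM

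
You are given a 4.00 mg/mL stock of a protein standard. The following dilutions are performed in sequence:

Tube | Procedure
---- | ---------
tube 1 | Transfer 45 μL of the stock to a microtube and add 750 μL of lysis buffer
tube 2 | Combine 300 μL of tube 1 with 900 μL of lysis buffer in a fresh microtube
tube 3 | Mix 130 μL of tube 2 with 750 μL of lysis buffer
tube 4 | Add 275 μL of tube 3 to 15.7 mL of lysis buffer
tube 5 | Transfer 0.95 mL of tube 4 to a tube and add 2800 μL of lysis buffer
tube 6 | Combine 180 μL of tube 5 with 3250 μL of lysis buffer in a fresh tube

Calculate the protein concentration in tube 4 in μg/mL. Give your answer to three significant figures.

0.144 μg/mL

Step 1: 45 μL + 750 μL = 795 μL total → factor 795/45 = 17.667
Step 2: 300 μL + 900 μL = 1200 μL total → factor 1200/300 = 4
Step 3: 130 μL + 750 μL = 880 μL total → factor 880/130 = 6.7692
Step 4: 275 μL + 15.7 mL = 15975 μL total → factor 15975/275 = 58.091
Dilution factor through tube 4 = 17.667 × 4 × 6.7692 × 58.091 = 27788
[tube 4] = 4.00 mg/mL / 27788 = 0.0001439 mg/mL = 0.144 μg/mL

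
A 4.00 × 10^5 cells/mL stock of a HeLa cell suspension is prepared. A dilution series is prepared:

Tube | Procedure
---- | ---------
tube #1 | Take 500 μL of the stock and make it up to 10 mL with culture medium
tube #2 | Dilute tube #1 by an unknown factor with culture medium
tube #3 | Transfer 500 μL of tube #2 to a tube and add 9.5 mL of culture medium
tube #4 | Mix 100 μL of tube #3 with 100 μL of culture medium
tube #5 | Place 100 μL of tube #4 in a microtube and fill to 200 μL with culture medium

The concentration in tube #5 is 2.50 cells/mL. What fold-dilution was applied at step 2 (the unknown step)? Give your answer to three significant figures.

100-fold

Step 1: 500 μL brought to 10 mL → factor 10000/500 = 20
Step 2: unknown factor x
Step 3: 500 μL + 9.5 mL = 10000 μL total → factor 10000/500 = 20
Step 4: 100 μL + 100 μL = 200 μL total → factor 200/100 = 2
Step 5: 100 μL brought to 200 μL → factor 200/100 = 2
Product of known-step factors = 1600
Overall factor = 4.00 × 10^5 cells/mL / (2.50 cells/mL) = 1.6 × 10^5
x = 1.6 × 10^5 / 1600 = 100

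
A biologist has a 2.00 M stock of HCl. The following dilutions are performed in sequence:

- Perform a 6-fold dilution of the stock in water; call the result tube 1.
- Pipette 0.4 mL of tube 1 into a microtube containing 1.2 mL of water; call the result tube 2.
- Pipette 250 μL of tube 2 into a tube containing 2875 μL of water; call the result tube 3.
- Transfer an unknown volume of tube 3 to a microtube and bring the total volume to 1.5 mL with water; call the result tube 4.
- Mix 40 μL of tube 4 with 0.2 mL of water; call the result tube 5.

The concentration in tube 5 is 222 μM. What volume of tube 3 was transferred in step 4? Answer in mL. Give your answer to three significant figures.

Step 1: 6-fold → factor 6
Step 2: 0.4 mL + 1.2 mL = 1.6 mL total → factor 1.6/0.4 = 4
Step 3: 250 μL + 2875 μL = 3125 μL total → factor 3125/250 = 12.5
Step 4: v brought to 1.5 mL → factor = 1.5 mL/v
Step 5: 40 μL + 0.2 mL = 240 μL total → factor 240/40 = 6
Product of known-step factors = 1800
Overall factor = 2.00 M / (222 μM) = 9009
Step-4 factor = 9009 / 1800 = 5.005
v = 1.5 mL / 5.005 = 0.300 mL

0.300 mL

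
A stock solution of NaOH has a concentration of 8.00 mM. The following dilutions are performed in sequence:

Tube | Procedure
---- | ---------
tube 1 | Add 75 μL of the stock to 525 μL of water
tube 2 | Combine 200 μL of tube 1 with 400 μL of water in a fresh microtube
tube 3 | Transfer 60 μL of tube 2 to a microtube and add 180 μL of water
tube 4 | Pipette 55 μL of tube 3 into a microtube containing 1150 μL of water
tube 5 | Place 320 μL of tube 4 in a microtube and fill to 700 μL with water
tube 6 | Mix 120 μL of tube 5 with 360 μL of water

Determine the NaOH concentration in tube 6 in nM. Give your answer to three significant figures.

Step 1: 75 μL + 525 μL = 600 μL total → factor 600/75 = 8
Step 2: 200 μL + 400 μL = 600 μL total → factor 600/200 = 3
Step 3: 60 μL + 180 μL = 240 μL total → factor 240/60 = 4
Step 4: 55 μL + 1150 μL = 1205 μL total → factor 1205/55 = 21.909
Step 5: 320 μL brought to 700 μL → factor 700/320 = 2.1875
Step 6: 120 μL + 360 μL = 480 μL total → factor 480/120 = 4
Overall dilution factor = 8 × 3 × 4 × 21.909 × 2.1875 × 4 = 18404
Final = 8.00 mM / 18404 = 0.0004347 mM = 435 nM

435 nM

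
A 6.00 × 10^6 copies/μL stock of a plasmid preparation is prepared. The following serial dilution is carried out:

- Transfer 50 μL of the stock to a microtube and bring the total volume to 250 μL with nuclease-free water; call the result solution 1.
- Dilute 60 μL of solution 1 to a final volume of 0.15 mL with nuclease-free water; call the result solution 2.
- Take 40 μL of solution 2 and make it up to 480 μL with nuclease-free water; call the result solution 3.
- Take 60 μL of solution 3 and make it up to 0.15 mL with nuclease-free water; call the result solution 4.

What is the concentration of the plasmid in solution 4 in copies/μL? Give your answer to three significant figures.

1.60 × 10^4 copies/μL

Step 1: 50 μL brought to 250 μL → factor 250/50 = 5
Step 2: 60 μL brought to 0.15 mL → factor 150/60 = 2.5
Step 3: 40 μL brought to 480 μL → factor 480/40 = 12
Step 4: 60 μL brought to 0.15 mL → factor 150/60 = 2.5
Overall dilution factor = 5 × 2.5 × 12 × 2.5 = 375
Final = 6.00 × 10^6 copies/μL / 375 = 1.60 × 10^4 copies/μL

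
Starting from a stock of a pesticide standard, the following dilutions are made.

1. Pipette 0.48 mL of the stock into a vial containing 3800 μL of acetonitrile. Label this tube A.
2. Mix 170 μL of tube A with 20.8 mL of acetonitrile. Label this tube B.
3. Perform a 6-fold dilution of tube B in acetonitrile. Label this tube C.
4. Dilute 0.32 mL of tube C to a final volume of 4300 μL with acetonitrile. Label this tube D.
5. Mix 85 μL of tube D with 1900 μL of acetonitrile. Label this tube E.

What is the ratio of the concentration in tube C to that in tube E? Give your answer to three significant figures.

314

Step 1: 0.48 mL + 3800 μL = 4.28 mL total → factor 4.28/0.48 = 8.9167
Step 2: 170 μL + 20.8 mL = 20970 μL total → factor 20970/170 = 123.35
Step 3: 6-fold → factor 6
Step 4: 0.32 mL brought to 4300 μL → factor 4.3/0.32 = 13.438
Step 5: 85 μL + 1900 μL = 1985 μL total → factor 1985/85 = 23.353
Dilution factor to tube C = 6599.4; to tube E = 2.0709 × 10^6
[tube C]/[tube E] = (factor to tube E)/(factor to tube C) = 2.0709 × 10^6/6599.4 = 314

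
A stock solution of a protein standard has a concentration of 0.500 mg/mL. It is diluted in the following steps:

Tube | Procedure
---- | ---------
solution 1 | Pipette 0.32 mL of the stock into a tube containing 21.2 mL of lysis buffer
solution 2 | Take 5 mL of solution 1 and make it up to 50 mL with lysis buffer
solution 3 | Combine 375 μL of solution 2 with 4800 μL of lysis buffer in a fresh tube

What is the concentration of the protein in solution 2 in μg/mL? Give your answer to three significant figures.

Step 1: 0.32 mL + 21.2 mL = 21.52 mL total → factor 21.52/0.32 = 67.25
Step 2: 5 mL brought to 50 mL → factor 50/5 = 10
Dilution factor through solution 2 = 67.25 × 10 = 672.5
[solution 2] = 0.500 mg/mL / 672.5 = 0.0007435 mg/mL = 0.743 μg/mL

0.743 μg/mL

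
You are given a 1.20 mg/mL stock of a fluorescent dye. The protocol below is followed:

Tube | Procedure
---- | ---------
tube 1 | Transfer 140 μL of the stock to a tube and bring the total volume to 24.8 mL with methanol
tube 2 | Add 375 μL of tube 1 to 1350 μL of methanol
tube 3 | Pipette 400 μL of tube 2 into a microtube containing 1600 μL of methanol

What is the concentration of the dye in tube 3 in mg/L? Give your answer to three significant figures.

0.295 mg/L

Step 1: 140 μL brought to 24.8 mL → factor 24800/140 = 177.14
Step 2: 375 μL + 1350 μL = 1725 μL total → factor 1725/375 = 4.6
Step 3: 400 μL + 1600 μL = 2000 μL total → factor 2000/400 = 5
Overall dilution factor = 177.14 × 4.6 × 5 = 4074.3
Final = 1.20 mg/mL / 4074.3 = 0.0002945 mg/mL = 0.295 mg/L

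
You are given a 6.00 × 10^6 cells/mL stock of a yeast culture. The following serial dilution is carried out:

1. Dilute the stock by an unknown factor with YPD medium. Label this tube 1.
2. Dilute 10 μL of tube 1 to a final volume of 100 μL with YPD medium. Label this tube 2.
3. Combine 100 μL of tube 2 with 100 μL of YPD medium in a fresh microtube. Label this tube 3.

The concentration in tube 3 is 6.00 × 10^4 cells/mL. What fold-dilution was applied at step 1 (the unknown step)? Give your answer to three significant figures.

Step 1: unknown factor x
Step 2: 10 μL brought to 100 μL → factor 100/10 = 10
Step 3: 100 μL + 100 μL = 200 μL total → factor 200/100 = 2
Product of known-step factors = 20
Overall factor = 6.00 × 10^6 cells/mL / (6.00 × 10^4 cells/mL) = 100
x = 100 / 20 = 5.00

5.00-fold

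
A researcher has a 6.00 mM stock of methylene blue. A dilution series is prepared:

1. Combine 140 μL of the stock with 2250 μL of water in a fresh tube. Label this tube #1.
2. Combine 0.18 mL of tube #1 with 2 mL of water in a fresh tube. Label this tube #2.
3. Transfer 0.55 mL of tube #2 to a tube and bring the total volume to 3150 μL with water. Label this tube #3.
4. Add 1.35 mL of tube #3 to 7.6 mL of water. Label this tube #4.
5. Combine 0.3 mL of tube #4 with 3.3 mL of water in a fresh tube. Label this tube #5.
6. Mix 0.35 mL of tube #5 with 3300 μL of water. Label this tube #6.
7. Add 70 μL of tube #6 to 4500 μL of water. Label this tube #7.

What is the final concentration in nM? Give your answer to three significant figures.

Step 1: 140 μL + 2250 μL = 2390 μL total → factor 2390/140 = 17.071
Step 2: 0.18 mL + 2 mL = 2.18 mL total → factor 2.18/0.18 = 12.111
Step 3: 0.55 mL brought to 3150 μL → factor 3.15/0.55 = 5.7273
Step 4: 1.35 mL + 7.6 mL = 8.95 mL total → factor 8.95/1.35 = 6.6296
Step 5: 0.3 mL + 3.3 mL = 3.6 mL total → factor 3.6/0.3 = 12
Step 6: 0.35 mL + 3300 μL = 3.65 mL total → factor 3.65/0.35 = 10.429
Step 7: 70 μL + 4500 μL = 4570 μL total → factor 4570/70 = 65.286
Overall dilution factor = 17.071 × 12.111 × 5.7273 × 6.6296 × 12 × 10.429 × 65.286 = 6.4138 × 10^7
Final = 6.00 mM / 6.4138 × 10^7 = 9.355 × 10^-8 mM = 0.0935 nM

0.0935 nM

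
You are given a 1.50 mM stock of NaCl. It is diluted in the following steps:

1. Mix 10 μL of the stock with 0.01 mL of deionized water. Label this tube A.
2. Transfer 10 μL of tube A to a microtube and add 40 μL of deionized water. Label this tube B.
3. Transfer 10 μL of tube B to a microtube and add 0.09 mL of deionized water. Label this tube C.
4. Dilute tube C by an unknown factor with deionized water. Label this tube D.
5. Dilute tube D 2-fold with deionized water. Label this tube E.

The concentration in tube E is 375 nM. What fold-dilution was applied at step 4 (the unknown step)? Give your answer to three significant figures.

20.0-fold

Step 1: 10 μL + 0.01 mL = 20 μL total → factor 20/10 = 2
Step 2: 10 μL + 40 μL = 50 μL total → factor 50/10 = 5
Step 3: 10 μL + 0.09 mL = 100 μL total → factor 100/10 = 10
Step 4: unknown factor x
Step 5: 2-fold → factor 2
Product of known-step factors = 200
Overall factor = 1.50 mM / (375 nM) = 4000
x = 4000 / 200 = 20.0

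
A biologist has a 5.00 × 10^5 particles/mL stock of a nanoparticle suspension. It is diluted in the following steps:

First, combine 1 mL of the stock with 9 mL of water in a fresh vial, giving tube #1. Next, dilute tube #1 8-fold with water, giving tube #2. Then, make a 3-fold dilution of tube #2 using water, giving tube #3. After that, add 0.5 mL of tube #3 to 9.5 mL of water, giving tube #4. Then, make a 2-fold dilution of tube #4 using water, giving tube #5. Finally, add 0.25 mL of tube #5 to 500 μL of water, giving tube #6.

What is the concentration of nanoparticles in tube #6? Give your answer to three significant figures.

Step 1: 1 mL + 9 mL = 10 mL total → factor 10/1 = 10
Step 2: 8-fold → factor 8
Step 3: 3-fold → factor 3
Step 4: 0.5 mL + 9.5 mL = 10 mL total → factor 10/0.5 = 20
Step 5: 2-fold → factor 2
Step 6: 0.25 mL + 500 μL = 0.75 mL total → factor 0.75/0.25 = 3
Overall dilution factor = 10 × 8 × 3 × 20 × 2 × 3 = 28800
Final = 5.00 × 10^5 particles/mL / 28800 = 17.4 particles/mL

17.4 particles/mL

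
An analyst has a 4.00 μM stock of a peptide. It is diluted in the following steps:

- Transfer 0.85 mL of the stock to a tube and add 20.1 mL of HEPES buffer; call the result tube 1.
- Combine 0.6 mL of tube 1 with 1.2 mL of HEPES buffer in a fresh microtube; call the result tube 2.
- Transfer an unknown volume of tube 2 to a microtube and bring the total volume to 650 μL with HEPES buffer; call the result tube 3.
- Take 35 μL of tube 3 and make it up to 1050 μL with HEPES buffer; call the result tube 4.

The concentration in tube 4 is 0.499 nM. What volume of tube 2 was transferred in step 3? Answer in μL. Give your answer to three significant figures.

Step 1: 0.85 mL + 20.1 mL = 20.95 mL total → factor 20.95/0.85 = 24.647
Step 2: 0.6 mL + 1.2 mL = 1.8 mL total → factor 1.8/0.6 = 3
Step 3: v brought to 650 μL → factor = 650 μL/v
Step 4: 35 μL brought to 1050 μL → factor 1050/35 = 30
Product of known-step factors = 2218.2
Overall factor = 4.00 μM / (0.499 nM) = 8016
Step-3 factor = 8016 / 2218.2 = 3.6137
v = 650 μL / 3.6137 = 180 μL

180 μL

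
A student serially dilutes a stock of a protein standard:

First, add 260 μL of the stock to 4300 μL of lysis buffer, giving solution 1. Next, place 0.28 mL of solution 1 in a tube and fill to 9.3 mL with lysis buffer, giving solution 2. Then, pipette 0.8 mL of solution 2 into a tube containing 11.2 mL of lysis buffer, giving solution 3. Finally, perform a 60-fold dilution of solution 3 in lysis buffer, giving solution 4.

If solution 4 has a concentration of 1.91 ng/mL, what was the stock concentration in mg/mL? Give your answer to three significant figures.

Step 1: 260 μL + 4300 μL = 4560 μL total → factor 4560/260 = 17.538
Step 2: 0.28 mL brought to 9.3 mL → factor 9.3/0.28 = 33.214
Step 3: 0.8 mL + 11.2 mL = 12 mL total → factor 12/0.8 = 15
Step 4: 60-fold → factor 60
Overall dilution factor = 17.538 × 33.214 × 15 × 60 = 5.2427 × 10^5
Stock = 1.91 ng/mL × 5.2427 × 10^5 = 1.001 × 10^6 ng/mL = 1.00 mg/mL

1.00 mg/mL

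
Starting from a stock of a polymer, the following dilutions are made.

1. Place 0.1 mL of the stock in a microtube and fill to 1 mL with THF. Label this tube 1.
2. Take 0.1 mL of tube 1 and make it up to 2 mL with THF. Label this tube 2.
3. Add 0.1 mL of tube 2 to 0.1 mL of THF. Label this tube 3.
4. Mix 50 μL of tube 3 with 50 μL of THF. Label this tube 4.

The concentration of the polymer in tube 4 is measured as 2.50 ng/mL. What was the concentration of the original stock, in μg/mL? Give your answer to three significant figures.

2.00 μg/mL

Step 1: 0.1 mL brought to 1 mL → factor 1/0.1 = 10
Step 2: 0.1 mL brought to 2 mL → factor 2/0.1 = 20
Step 3: 0.1 mL + 0.1 mL = 0.2 mL total → factor 0.2/0.1 = 2
Step 4: 50 μL + 50 μL = 100 μL total → factor 100/50 = 2
Overall dilution factor = 10 × 20 × 2 × 2 = 800
Stock = 2.50 ng/mL × 800 = 2000 ng/mL = 2.00 μg/mL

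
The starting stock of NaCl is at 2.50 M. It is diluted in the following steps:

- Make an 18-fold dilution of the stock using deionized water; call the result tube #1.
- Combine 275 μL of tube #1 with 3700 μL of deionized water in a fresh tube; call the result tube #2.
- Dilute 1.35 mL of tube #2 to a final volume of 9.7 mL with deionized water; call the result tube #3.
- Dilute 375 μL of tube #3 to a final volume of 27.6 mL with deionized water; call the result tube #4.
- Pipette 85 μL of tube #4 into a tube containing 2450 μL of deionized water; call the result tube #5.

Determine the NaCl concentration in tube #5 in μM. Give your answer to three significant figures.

Step 1: 18-fold → factor 18
Step 2: 275 μL + 3700 μL = 3975 μL total → factor 3975/275 = 14.455
Step 3: 1.35 mL brought to 9.7 mL → factor 9.7/1.35 = 7.1852
Step 4: 375 μL brought to 27.6 mL → factor 27600/375 = 73.6
Step 5: 85 μL + 2450 μL = 2535 μL total → factor 2535/85 = 29.824
Overall dilution factor = 18 × 14.455 × 7.1852 × 73.6 × 29.824 = 4.1035 × 10^6
Final = 2.50 M / 4.1035 × 10^6 = 6.092 × 10^-7 M = 0.609 μM

0.609 μM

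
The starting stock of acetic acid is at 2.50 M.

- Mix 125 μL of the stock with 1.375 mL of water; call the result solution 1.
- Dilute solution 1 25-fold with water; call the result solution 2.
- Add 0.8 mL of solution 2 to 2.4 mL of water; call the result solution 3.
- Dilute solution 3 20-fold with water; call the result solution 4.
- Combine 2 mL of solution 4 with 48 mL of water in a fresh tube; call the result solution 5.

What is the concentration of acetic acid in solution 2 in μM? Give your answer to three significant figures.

8.33 × 10^3 μM

Step 1: 125 μL + 1.375 mL = 1500 μL total → factor 1500/125 = 12
Step 2: 25-fold → factor 25
Dilution factor through solution 2 = 12 × 25 = 300
[solution 2] = 2.50 M / 300 = 0.008333 M = 8.33 × 10^3 μM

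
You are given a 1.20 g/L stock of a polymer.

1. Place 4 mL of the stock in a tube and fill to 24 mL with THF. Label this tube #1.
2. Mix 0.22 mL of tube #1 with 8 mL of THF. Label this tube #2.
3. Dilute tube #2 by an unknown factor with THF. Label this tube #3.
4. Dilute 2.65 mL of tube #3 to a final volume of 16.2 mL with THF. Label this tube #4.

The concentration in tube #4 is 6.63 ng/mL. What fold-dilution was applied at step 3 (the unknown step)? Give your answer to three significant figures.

Step 1: 4 mL brought to 24 mL → factor 24/4 = 6
Step 2: 0.22 mL + 8 mL = 8.22 mL total → factor 8.22/0.22 = 37.364
Step 3: unknown factor x
Step 4: 2.65 mL brought to 16.2 mL → factor 16.2/2.65 = 6.1132
Product of known-step factors = 1370.5
Overall factor = 1.20 g/L / (6.63 ng/mL) = 1.81 × 10^5
x = 1.81 × 10^5 / 1370.5 = 132

132-fold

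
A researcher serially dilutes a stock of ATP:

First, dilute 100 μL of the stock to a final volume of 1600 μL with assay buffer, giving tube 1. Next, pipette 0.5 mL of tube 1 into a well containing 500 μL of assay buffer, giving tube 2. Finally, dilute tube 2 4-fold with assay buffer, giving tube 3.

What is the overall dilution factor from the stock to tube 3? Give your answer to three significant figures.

Step 1: 100 μL brought to 1600 μL → factor 1600/100 = 16
Step 2: 0.5 mL + 500 μL = 1 mL total → factor 1/0.5 = 2
Step 3: 4-fold → factor 4
Overall dilution factor = 16 × 2 × 4 = 128

128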